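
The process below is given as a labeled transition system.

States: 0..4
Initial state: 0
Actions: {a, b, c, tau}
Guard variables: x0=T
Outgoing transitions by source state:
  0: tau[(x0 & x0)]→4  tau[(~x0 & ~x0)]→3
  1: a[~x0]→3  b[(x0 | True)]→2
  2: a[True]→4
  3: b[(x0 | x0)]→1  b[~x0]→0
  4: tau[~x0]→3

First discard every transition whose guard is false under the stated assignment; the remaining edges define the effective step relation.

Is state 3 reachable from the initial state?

Answer: UNREACHABLE

Trace:
Guard filter leaves 4 enabled edge(s).
L0 = {0}
L1 = {4}  now seen {0,4}
Reach set: {0,4}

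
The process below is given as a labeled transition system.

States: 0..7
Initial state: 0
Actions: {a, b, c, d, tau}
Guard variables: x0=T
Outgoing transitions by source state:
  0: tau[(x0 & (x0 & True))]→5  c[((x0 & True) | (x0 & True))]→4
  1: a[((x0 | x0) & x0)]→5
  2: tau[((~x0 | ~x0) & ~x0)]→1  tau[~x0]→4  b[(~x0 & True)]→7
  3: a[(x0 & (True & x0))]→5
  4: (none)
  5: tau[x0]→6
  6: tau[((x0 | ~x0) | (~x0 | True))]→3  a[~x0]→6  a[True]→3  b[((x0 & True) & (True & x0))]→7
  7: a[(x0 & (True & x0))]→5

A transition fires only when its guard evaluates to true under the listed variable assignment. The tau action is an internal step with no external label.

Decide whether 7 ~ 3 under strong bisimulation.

Compute ~ classes (split until stable):
  π0 = {{0,1,2,3,4,5,6,7}}
  π1 = {{0},{1,3,7},{2,4},{5},{6}}
5 equivalence class(es) (converged in 2)
[7]={1,3,7}  [3]={1,3,7}

Answer: BISIMILAR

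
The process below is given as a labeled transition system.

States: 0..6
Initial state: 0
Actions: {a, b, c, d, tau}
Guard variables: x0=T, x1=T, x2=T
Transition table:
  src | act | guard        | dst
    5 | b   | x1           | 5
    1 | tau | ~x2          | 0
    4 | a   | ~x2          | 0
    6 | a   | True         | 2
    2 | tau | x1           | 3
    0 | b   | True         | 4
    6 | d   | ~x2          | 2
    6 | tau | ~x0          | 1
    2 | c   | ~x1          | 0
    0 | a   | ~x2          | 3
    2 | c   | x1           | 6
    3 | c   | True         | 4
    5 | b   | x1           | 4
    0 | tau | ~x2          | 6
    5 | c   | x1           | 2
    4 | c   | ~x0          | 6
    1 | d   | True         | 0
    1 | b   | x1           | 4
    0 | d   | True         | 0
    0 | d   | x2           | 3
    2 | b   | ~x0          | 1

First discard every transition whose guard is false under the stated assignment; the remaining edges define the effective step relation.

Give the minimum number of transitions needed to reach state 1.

Answer: UNREACHABLE

Analysis:
BFS to 1:
  L0 = {0}
  L1 = {3,4}
1 never appears.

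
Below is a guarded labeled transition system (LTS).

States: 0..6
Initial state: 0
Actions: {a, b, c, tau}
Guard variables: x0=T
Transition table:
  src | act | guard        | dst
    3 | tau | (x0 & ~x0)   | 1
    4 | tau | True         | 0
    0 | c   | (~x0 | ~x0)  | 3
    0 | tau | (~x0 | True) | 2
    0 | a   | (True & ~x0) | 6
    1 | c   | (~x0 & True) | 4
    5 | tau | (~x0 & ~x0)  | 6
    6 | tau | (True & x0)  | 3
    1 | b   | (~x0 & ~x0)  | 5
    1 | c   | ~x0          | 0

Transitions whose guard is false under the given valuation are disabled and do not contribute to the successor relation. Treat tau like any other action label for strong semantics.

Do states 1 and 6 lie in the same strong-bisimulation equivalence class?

Answer: NOT BISIMILAR

Analysis:
Compute ~ classes (split until stable):
  round 0: {{0,1,2,3,4,5,6}}
  round 1: {{0,4,6},{1,2,3,5}}
  round 2: {{0,6},{1,2,3,5},{4}}
3 equivalence class(es) (converged in 3)
class of 1: {1,2,3,5}; class of 6: {0,6}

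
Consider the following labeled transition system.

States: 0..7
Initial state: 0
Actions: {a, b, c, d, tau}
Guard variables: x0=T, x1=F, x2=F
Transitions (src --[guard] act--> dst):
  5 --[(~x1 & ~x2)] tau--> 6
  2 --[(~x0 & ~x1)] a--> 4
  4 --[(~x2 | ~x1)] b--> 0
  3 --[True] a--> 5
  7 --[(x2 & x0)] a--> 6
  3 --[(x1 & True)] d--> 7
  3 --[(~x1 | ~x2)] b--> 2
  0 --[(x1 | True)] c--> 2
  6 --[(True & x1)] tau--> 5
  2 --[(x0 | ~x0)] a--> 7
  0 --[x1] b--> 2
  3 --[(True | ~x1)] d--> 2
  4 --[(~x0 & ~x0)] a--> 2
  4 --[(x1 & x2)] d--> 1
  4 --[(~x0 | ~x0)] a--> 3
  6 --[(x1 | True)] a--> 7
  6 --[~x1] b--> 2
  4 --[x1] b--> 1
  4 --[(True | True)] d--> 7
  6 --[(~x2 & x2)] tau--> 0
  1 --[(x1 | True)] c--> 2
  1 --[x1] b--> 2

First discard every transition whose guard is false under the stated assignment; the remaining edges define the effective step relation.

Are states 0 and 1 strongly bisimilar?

Answer: BISIMILAR

Analysis:
Refine partition for ~:
  round 0: {{0,1,2,3,4,5,6,7}}
  round 1: {{0,1},{2},{3},{4},{5},{6},{7}}
Fixed point at round 2; 7 class(es).
class of 0: {0,1}; class of 1: {0,1}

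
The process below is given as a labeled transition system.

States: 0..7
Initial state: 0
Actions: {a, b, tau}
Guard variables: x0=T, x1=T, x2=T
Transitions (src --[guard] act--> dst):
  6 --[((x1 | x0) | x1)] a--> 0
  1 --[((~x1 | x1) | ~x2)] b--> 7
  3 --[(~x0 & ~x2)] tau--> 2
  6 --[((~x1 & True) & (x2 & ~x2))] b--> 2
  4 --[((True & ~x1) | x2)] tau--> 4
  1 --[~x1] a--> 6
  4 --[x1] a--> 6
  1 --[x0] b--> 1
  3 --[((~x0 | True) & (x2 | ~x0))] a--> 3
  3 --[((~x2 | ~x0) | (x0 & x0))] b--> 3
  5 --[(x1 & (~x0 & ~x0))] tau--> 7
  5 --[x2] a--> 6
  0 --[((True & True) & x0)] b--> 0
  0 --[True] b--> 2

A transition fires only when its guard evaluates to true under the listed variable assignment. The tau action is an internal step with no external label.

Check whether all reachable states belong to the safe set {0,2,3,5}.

Answer: INVARIANT HOLDS

Trace:
Safe = {0,2,3,5}
Reach set: {0,2}
  0: ok
  2: ok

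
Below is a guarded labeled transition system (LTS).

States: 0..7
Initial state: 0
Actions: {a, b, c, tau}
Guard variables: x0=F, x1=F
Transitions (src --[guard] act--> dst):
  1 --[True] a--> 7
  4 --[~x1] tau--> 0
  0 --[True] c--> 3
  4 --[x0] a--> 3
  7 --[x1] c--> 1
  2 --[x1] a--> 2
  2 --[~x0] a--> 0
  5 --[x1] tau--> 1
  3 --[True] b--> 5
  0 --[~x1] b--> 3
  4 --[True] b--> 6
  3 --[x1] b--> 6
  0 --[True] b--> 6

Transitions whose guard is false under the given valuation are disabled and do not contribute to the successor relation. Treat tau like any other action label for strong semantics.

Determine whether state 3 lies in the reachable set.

Guard filter leaves 8 enabled edge(s).
Layer 0: {0}
Layer 1: {3,6}  now seen {0,3,6}
Layer 2: {5}  now seen {0,3,5,6}
R = {0,3,5,6}
witness 3: c

Answer: REACHABLE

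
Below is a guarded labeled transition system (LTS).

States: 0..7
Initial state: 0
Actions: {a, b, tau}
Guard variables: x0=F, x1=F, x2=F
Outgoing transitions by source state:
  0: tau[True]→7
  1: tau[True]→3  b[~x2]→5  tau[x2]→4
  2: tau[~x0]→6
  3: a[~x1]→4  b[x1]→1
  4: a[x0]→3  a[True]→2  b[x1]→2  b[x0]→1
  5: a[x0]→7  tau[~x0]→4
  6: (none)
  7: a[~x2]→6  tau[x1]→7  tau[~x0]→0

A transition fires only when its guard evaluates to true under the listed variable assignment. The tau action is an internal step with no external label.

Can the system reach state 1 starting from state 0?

Guard filter leaves 9 enabled edge(s).
Layer 0: {0}
Layer 1: {7}  now seen {0,7}
Layer 2: {6}  now seen {0,6,7}
Reachable = {0,6,7}

Answer: UNREACHABLE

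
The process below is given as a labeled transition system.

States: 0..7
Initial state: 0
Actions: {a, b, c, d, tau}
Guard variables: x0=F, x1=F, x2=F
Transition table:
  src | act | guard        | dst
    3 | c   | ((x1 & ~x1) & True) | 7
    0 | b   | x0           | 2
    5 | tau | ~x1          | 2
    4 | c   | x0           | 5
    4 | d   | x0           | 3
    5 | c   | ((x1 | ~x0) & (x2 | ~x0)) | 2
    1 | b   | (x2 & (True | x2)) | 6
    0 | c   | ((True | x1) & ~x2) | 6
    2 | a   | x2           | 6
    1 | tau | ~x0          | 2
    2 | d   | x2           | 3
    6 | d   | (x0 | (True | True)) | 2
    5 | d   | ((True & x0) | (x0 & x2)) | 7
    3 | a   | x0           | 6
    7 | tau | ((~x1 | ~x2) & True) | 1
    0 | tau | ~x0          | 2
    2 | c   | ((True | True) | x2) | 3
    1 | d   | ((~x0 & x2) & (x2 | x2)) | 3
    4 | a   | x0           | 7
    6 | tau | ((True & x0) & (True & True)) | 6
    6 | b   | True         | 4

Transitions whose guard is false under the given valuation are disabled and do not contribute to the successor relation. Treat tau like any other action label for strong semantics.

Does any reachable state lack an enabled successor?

Answer: DEADLOCK at state 3

Working:
Reach set: {0,2,3,4,6}
  0: c→6  tau→2  [2 exit(s)]
  2: c→3  [1 exit(s)]
  3: ∅  [STUCK]
  4: ∅  [STUCK]
  6: b→4  d→2  [2 exit(s)]
trace reaching 3: tau·c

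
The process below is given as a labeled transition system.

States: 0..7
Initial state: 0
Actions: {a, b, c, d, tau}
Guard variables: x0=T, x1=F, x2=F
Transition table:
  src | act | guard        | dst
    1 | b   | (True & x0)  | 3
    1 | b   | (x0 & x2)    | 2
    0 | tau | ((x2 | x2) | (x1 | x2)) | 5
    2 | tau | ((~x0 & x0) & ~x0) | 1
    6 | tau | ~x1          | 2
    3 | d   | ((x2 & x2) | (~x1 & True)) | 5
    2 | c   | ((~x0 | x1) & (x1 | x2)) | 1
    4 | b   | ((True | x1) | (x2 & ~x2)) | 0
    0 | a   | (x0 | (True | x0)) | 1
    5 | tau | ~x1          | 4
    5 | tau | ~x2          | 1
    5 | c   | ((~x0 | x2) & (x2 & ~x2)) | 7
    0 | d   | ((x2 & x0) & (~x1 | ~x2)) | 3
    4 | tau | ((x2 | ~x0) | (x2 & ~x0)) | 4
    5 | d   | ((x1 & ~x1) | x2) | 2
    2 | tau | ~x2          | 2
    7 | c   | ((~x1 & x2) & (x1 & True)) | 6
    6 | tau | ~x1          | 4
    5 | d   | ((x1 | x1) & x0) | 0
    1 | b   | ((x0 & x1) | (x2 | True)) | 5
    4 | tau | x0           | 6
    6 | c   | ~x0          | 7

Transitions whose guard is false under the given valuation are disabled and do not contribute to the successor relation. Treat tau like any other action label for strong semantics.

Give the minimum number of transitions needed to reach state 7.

Answer: UNREACHABLE

Trace:
Layered search for 7:
  depth 0: {0}
  depth 1: {1}
  depth 2: {3,5}
  depth 3: {4}
  depth 4: {6}
  depth 5: {2}
7 never appears.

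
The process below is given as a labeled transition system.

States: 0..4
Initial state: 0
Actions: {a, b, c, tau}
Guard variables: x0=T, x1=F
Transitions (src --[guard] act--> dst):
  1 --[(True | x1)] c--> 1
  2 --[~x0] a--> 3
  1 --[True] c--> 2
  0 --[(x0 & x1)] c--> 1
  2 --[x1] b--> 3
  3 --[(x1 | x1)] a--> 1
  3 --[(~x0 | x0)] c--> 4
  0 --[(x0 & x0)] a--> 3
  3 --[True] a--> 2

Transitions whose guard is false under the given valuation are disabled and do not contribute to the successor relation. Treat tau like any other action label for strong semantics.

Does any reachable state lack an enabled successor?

Answer: DEADLOCK at state 2

Working:
Reachable = {0,2,3,4}
  0: a→3  [deg 1]
  2: ∅  [deadlock]
  3: a→2  c→4  [deg 2]
  4: ∅  [deadlock]
trace reaching 2: a·a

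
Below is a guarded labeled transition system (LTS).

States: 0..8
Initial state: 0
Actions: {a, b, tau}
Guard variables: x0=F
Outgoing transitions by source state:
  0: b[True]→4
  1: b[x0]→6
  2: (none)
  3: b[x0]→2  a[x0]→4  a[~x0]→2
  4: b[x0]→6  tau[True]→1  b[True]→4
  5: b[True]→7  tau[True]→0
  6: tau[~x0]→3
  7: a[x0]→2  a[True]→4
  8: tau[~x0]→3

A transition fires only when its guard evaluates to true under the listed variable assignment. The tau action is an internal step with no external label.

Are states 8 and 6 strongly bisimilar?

Answer: BISIMILAR

Analysis:
Compute ~ classes (split until stable):
  round 0: {{0,1,2,3,4,5,6,7,8}}
  round 1: {{0},{1,2},{3,7},{4,5},{6,8}}
  round 2: {{0},{1,2},{3},{4},{5},{6,8},{7}}
stable after 3 split(s): 7 block(s)
[8]={6,8}  [6]={6,8}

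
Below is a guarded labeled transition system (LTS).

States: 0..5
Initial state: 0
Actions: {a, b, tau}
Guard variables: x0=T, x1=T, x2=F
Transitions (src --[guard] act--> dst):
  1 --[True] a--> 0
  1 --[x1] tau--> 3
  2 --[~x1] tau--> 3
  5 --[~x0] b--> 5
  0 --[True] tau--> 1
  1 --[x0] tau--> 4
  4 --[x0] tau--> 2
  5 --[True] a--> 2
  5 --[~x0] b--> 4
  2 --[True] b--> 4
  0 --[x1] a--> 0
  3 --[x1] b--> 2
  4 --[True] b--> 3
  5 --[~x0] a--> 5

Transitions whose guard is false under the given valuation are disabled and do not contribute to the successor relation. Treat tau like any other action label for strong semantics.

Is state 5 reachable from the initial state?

10 transition(s) survive guard evaluation.
depth 0: {0}
depth 1: {1}  now seen {0,1}
depth 2: {3,4}  now seen {0,1,3,4}
depth 3: {2}  now seen {0,1,2,3,4}
Reach set: {0,1,2,3,4}

Answer: UNREACHABLE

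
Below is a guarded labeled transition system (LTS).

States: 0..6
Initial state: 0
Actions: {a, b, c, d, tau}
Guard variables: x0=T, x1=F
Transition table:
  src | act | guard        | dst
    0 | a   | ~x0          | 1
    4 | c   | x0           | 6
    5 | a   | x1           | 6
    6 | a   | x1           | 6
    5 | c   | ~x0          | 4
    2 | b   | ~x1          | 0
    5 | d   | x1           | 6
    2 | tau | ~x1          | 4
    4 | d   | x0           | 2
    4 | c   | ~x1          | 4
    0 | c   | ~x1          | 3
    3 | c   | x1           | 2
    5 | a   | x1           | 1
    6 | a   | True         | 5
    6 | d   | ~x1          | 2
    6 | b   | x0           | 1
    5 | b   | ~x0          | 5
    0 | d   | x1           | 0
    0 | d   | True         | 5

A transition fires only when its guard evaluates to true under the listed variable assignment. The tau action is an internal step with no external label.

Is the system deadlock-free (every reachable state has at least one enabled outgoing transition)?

Reach set: {0,3,5}
  0: c→3  d→5  [deg 2]
  3: ∅  [no exit]
  5: ∅  [no exit]
witness 3: c

Answer: DEADLOCK at state 3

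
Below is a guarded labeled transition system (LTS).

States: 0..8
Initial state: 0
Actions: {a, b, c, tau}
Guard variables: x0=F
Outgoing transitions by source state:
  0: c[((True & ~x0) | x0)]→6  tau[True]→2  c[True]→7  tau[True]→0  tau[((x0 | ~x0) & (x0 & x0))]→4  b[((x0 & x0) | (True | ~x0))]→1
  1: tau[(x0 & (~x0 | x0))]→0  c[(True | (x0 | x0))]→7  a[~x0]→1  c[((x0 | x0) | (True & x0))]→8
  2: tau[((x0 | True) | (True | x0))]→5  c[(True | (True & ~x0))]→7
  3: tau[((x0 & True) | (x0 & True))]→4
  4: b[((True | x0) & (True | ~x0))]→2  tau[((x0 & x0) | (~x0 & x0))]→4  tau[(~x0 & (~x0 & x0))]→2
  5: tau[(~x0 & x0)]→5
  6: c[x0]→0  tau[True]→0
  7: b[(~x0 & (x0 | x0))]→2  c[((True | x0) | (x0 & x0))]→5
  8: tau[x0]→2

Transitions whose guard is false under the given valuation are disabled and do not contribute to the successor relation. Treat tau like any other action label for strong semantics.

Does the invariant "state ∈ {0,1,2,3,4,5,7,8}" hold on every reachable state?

Answer: INVARIANT VIOLATED at state 6

Trace:
Safe = {0,1,2,3,4,5,7,8}
R = {0,1,2,5,6,7}
  0: ✓
  1: ✓
  2: ✓
  5: ✓
  6: VIOLATES
  7: ✓
witness against invariant: c → 6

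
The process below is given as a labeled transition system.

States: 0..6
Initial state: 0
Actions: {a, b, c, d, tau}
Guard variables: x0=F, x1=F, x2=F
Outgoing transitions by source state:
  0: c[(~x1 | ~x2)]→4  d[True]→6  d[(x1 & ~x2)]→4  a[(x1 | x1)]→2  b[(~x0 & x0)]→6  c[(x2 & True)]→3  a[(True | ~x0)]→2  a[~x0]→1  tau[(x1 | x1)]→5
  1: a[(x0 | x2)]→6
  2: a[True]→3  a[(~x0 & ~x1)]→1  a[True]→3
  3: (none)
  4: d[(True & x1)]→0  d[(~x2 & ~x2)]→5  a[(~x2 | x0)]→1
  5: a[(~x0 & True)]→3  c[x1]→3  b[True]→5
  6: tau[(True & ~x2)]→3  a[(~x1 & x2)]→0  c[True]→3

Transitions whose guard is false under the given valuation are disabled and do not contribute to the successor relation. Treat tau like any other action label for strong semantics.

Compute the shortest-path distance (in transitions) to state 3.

Answer: 2

Analysis:
BFS to 3:
  depth 0: {0}
  depth 1: {1,2,4,6}
  depth 2: {3,5}
depth(3)=2, e.g. a·a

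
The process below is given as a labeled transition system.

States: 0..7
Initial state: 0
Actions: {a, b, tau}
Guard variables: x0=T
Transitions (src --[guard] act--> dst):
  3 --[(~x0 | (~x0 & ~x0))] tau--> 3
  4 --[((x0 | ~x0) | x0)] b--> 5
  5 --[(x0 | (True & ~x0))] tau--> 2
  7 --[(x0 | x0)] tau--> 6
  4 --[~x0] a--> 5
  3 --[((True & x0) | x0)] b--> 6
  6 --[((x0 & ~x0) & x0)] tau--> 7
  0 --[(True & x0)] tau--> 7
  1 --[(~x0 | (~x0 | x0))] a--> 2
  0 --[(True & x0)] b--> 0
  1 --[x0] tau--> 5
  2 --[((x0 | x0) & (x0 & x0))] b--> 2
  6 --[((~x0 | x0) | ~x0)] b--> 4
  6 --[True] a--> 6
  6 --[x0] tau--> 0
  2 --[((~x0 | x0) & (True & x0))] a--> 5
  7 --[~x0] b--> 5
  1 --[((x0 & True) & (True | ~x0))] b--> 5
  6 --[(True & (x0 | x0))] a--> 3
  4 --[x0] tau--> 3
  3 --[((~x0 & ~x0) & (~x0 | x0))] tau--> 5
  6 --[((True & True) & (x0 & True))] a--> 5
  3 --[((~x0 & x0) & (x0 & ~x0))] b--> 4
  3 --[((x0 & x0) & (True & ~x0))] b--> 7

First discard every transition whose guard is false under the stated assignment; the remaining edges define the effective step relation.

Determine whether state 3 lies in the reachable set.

Guard filter leaves 17 enabled edge(s).
depth 0: {0}
depth 1: {7}  total {0,7}
depth 2: {6}  total {0,6,7}
depth 3: {3,4,5}  total {0,3,4,5,6,7}
depth 4: {2}  total {0,2,3,4,5,6,7}
Reach set: {0,2,3,4,5,6,7}
Path to 3: tau·tau·a

Answer: REACHABLE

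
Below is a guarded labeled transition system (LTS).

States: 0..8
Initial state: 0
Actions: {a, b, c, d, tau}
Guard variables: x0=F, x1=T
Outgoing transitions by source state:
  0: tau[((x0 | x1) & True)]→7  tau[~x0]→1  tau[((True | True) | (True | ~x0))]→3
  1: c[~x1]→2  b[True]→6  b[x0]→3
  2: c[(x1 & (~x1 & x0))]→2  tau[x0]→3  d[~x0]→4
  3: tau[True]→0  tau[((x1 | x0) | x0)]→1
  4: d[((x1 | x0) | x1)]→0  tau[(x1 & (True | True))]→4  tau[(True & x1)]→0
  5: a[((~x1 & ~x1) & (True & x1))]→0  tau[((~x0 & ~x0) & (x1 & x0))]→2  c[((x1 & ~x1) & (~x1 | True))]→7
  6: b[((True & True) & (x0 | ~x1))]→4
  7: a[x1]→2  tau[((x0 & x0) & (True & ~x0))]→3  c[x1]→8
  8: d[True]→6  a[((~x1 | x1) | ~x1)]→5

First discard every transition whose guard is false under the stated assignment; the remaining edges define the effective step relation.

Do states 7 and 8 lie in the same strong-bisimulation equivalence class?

Bisimulation quotient by refinement:
  round 0: {{0,1,2,3,4,5,6,7,8}}
  round 1: {{0,3},{1},{2},{4},{5,6},{7},{8}}
  round 2: {{0},{1},{2},{3},{4},{5,6},{7},{8}}
8 equivalence class(es) (converged in 3)
7∈{7}, 8∈{8}

Answer: NOT BISIMILAR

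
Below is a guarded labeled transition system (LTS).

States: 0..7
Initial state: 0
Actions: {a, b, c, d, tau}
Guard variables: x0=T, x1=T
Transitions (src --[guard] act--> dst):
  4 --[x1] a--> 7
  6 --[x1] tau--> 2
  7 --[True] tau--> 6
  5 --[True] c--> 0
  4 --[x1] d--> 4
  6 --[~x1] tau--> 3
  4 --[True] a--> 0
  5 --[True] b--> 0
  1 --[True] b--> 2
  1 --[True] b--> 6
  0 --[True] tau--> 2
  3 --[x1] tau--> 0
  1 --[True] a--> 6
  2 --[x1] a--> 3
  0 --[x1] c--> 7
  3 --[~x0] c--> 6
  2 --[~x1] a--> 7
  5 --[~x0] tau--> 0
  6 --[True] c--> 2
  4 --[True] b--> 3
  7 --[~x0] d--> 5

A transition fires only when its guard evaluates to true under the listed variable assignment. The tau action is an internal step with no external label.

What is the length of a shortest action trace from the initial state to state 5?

Breadth-first toward 5:
  L0 = {0}
  L1 = {2,7}
  L2 = {3,6}
5 never appears.

Answer: UNREACHABLE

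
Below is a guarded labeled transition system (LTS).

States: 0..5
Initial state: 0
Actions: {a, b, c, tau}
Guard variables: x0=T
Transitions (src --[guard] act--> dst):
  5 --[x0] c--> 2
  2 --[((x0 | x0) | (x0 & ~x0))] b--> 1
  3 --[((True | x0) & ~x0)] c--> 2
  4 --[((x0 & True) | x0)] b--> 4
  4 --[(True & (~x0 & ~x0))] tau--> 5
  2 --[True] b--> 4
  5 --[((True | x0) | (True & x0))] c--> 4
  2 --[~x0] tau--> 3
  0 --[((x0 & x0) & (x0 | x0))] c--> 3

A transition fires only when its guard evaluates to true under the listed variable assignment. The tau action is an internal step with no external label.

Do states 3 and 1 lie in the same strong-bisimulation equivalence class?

Answer: BISIMILAR

Trace:
Compute ~ classes (split until stable):
  round 0: {{0,1,2,3,4,5}}
  round 1: {{0,5},{1,3},{2,4}}
  round 2: {{0},{1,3},{2},{4},{5}}
stable after 3 split(s): 5 block(s)
3∈{1,3}, 1∈{1,3}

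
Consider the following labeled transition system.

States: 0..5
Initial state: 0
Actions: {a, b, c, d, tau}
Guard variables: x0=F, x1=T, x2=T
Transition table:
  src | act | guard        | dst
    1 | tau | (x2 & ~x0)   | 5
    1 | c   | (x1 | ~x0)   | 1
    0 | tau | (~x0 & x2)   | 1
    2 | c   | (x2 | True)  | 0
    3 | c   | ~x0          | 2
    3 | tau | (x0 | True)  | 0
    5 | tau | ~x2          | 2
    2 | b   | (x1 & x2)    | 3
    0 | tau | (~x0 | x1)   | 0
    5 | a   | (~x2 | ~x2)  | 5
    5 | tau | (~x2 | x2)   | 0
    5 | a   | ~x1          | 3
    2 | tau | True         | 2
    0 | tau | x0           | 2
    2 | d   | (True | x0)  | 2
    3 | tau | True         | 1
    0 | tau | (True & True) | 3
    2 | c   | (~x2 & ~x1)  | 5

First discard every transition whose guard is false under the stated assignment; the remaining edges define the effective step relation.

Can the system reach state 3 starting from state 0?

Guard filter leaves 13 enabled edge(s).
L0 = {0}
L1 = {1,3}  total {0,1,3}
L2 = {2,5}  total {0,1,2,3,5}
Reachable = {0,1,2,3,5}
witness 3: tau

Answer: REACHABLE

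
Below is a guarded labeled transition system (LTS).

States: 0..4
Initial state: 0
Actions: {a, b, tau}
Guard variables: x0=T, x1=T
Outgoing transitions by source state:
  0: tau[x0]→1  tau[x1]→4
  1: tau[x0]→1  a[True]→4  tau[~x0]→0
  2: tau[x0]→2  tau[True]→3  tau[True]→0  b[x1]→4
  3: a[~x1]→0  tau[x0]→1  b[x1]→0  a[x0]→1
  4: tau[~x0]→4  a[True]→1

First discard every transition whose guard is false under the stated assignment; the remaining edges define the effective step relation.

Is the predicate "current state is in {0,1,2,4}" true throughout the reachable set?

Answer: INVARIANT HOLDS

Trace:
Allowed set {0,1,2,4}
R = {0,1,4}
  0: safe
  1: safe
  4: safe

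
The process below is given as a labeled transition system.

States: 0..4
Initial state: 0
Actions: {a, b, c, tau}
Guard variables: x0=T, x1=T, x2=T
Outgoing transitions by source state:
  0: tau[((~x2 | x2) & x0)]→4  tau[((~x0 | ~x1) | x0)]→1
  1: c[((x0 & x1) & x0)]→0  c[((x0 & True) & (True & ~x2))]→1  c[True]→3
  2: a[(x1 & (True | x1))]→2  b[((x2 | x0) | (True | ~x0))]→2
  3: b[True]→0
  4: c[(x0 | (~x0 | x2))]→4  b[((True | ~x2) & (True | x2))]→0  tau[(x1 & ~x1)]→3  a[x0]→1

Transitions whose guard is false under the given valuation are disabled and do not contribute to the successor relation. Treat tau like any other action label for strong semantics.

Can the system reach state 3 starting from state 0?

After dropping false guards: 10 live edges.
Layer 0: {0}
Layer 1: {1,4}  now seen {0,1,4}
Layer 2: {3}  now seen {0,1,3,4}
Reachable = {0,1,3,4}
Path to 3: tau·c

Answer: REACHABLE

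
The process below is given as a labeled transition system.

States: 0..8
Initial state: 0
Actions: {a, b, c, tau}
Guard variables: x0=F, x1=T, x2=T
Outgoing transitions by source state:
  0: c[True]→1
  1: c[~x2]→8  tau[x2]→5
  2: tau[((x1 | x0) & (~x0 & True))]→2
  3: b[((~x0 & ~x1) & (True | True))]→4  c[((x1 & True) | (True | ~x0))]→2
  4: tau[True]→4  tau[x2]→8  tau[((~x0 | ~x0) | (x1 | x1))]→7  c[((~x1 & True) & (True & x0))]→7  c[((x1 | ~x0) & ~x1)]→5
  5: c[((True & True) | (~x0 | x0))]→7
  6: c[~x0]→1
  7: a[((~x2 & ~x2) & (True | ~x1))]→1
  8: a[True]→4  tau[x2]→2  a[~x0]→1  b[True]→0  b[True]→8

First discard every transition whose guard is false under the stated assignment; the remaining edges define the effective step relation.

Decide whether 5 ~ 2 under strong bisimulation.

Compute ~ classes (split until stable):
  round 0: {{0,1,2,3,4,5,6,7,8}}
  round 1: {{0,3,5,6},{1,2,4},{7},{8}}
  round 2: {{0,3,6},{1},{2},{4},{5},{7},{8}}
  round 3: {{0,6},{1},{2},{3},{4},{5},{7},{8}}
stable after 4 split(s): 8 block(s)
class of 5: {5}; class of 2: {2}

Answer: NOT BISIMILAR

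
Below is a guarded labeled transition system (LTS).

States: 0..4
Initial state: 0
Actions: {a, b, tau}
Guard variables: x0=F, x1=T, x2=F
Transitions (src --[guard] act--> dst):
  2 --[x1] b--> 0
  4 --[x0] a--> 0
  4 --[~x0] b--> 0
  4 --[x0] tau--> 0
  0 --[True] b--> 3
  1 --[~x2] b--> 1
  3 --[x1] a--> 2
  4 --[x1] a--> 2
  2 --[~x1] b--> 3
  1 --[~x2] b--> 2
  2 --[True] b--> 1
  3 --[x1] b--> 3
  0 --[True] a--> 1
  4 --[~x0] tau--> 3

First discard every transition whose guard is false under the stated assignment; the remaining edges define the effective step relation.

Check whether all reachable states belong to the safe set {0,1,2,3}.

Safe = {0,1,2,3}
Reach set: {0,1,2,3}
  0: ok
  1: ok
  2: ok
  3: ok

Answer: INVARIANT HOLDS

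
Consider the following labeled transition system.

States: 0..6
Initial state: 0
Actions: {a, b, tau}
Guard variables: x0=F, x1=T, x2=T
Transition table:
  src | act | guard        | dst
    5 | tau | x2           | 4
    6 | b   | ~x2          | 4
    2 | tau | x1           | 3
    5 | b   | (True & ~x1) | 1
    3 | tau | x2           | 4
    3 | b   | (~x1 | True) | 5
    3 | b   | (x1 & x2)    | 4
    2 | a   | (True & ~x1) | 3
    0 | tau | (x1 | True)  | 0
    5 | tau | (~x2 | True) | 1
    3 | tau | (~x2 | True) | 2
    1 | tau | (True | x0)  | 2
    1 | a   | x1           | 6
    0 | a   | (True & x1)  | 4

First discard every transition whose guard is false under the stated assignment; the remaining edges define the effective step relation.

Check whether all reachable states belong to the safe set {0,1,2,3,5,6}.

Answer: INVARIANT VIOLATED at state 4

Analysis:
Allowed set {0,1,2,3,5,6}
Reach set: {0,4}
  0: ok
  4: VIOLATES
witness against invariant: a → 4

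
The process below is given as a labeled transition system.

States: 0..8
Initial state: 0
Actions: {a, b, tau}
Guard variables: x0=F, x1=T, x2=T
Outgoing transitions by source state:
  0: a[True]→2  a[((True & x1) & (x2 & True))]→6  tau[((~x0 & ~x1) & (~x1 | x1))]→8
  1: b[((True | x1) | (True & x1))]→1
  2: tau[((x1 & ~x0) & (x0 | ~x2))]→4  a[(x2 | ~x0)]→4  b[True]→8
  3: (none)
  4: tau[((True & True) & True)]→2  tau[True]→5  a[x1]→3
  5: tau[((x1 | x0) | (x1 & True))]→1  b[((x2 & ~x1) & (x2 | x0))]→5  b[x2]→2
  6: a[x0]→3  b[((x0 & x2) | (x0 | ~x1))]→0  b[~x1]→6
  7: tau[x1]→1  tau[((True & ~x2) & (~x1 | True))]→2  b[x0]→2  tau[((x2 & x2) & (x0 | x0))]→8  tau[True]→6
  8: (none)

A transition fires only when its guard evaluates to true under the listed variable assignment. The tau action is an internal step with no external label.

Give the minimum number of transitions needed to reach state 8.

Answer: 2

Analysis:
Layered search for 8:
  L0 = {0}
  L1 = {2,6}
  L2 = {4,8}
depth(8)=2, e.g. a·b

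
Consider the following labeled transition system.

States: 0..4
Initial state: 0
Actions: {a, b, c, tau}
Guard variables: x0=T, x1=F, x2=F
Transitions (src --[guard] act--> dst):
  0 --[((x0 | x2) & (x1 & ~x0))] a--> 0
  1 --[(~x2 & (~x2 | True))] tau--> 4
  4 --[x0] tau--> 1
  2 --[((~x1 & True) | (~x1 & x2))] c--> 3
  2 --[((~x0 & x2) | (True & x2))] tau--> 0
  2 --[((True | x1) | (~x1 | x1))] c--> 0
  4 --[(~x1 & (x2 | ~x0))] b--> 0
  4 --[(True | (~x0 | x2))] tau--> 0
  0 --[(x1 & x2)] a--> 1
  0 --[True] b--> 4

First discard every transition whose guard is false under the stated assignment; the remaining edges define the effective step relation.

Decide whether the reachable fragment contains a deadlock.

Reach set: {0,1,4}
  0: b→4  [deg 1]
  1: tau→4  [deg 1]
  4: tau→0  tau→1  [deg 2]

Answer: DEADLOCK-FREE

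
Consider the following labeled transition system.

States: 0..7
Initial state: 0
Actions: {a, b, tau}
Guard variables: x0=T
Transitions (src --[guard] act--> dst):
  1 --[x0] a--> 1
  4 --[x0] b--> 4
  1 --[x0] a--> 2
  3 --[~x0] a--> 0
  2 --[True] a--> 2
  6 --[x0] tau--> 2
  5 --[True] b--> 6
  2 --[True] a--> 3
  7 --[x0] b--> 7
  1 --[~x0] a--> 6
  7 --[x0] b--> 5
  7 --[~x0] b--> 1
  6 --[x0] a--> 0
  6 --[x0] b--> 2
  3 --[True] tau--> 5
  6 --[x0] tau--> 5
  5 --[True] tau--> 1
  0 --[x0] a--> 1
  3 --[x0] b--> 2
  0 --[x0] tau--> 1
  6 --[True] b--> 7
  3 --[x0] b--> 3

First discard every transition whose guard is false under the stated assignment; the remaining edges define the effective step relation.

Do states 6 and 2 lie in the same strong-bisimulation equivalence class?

Answer: NOT BISIMILAR

Trace:
Compute ~ classes (split until stable):
  π0 = {{0,1,2,3,4,5,6,7}}
  π1 = {{0},{1,2},{3,5},{4,7},{6}}
  π2 = {{0},{1},{2},{3},{4},{5},{6},{7}}
stable after 3 split(s): 8 block(s)
class of 6: {6}; class of 2: {2}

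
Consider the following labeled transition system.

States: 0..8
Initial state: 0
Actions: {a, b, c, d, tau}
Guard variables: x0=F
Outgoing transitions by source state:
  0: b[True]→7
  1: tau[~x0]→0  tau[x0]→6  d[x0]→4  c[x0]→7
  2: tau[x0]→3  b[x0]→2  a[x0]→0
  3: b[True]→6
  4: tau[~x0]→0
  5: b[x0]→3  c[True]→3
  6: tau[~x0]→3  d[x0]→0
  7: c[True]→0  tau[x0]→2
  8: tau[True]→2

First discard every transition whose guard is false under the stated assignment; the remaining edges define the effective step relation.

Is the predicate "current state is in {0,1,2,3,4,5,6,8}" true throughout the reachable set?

Safe = {0,1,2,3,4,5,6,8}
Reachable = {0,7}
  0: safe
  7: outside
counterexample path to 7: b

Answer: INVARIANT VIOLATED at state 7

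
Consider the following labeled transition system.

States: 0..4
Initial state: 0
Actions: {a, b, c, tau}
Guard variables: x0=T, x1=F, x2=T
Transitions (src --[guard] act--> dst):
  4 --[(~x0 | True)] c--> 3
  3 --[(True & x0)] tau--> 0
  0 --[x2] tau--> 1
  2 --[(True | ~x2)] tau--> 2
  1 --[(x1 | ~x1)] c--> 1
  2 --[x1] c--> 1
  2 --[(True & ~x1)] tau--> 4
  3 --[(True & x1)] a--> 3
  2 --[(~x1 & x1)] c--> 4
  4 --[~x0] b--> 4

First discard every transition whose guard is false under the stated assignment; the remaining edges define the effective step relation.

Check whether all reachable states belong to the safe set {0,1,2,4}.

Allowed set {0,1,2,4}
Reach set: {0,1}
  0: safe
  1: safe

Answer: INVARIANT HOLDS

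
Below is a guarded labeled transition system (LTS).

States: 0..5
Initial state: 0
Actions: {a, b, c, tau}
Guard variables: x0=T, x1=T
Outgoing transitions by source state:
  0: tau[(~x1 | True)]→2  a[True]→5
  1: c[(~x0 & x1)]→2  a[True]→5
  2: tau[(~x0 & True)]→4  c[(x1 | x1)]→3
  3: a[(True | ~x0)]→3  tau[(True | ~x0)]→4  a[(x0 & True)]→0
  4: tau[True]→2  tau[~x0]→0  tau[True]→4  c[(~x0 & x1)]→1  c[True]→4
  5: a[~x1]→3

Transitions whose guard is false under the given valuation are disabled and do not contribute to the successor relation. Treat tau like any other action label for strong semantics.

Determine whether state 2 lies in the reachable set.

After dropping false guards: 10 live edges.
depth 0: {0}
depth 1: {2,5}  now seen {0,2,5}
depth 2: {3}  now seen {0,2,3,5}
depth 3: {4}  now seen {0,2,3,4,5}
Reachable = {0,2,3,4,5}
Path to 2: tau

Answer: REACHABLE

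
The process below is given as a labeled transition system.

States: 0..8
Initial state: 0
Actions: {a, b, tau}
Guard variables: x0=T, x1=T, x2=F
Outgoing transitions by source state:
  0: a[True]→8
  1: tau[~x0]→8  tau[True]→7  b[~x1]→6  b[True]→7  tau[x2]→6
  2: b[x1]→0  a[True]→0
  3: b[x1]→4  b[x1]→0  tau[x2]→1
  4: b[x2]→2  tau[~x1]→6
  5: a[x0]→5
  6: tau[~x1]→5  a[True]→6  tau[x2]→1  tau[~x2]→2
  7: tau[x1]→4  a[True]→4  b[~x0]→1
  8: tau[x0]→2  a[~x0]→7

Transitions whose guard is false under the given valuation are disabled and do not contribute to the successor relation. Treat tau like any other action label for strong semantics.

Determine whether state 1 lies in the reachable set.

Answer: UNREACHABLE

Trace:
13 transition(s) survive guard evaluation.
depth 0: {0}
depth 1: {8}  cumulative {0,8}
depth 2: {2}  cumulative {0,2,8}
Reachable = {0,2,8}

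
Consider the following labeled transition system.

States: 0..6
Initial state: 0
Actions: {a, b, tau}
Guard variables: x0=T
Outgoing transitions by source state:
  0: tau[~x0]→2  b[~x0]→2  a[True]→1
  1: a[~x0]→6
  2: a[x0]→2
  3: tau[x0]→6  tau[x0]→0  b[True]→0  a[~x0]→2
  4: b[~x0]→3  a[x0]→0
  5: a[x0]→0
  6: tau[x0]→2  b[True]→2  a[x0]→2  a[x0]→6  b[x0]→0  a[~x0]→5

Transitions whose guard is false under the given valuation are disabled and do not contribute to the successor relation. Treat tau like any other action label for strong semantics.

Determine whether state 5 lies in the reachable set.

After dropping false guards: 12 live edges.
Layer 0: {0}
Layer 1: {1}  cumulative {0,1}
Reach set: {0,1}

Answer: UNREACHABLE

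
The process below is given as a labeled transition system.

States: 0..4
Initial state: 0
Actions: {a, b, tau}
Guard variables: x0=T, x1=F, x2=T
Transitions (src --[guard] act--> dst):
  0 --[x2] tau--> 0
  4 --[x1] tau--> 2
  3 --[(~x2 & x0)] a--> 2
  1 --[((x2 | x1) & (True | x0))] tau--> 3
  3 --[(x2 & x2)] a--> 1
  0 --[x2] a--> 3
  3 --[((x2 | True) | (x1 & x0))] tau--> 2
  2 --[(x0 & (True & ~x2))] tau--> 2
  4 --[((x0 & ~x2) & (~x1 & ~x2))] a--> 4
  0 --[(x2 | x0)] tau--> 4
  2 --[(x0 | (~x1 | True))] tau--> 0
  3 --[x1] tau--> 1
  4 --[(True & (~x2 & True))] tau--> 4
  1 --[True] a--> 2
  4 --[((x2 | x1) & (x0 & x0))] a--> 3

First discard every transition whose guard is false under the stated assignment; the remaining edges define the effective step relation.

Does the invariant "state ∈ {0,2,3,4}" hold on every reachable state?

Answer: INVARIANT VIOLATED at state 1

Analysis:
Safe = {0,2,3,4}
Reach set: {0,1,2,3,4}
  0: safe
  1: VIOLATES
  2: safe
  3: safe
  4: safe
reach 1 via a·a — violates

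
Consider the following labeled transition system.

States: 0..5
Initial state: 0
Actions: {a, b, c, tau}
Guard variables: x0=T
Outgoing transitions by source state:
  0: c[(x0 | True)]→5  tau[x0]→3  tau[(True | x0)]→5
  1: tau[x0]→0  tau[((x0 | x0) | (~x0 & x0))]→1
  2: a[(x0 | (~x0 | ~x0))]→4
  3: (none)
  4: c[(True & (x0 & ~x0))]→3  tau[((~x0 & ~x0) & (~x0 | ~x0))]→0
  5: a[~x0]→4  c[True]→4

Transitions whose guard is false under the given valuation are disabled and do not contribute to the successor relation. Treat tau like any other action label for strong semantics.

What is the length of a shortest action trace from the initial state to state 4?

Layered search for 4:
  Layer 0: {0}
  Layer 1: {3,5}
  Layer 2: {4}
4 enters at depth 2; path c·c

Answer: 2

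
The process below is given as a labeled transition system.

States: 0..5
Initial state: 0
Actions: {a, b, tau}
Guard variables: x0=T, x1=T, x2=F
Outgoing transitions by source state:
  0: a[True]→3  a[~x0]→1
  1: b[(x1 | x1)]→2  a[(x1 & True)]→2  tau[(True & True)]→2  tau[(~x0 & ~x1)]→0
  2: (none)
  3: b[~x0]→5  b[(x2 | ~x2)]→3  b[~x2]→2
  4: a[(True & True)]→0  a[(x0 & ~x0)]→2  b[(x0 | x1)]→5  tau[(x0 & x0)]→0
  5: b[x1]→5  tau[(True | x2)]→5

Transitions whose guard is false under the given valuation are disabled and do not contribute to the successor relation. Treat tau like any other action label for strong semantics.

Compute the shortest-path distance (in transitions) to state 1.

Answer: UNREACHABLE

Analysis:
BFS to 1:
  L0 = {0}
  L1 = {3}
  L2 = {2}
1 never appears.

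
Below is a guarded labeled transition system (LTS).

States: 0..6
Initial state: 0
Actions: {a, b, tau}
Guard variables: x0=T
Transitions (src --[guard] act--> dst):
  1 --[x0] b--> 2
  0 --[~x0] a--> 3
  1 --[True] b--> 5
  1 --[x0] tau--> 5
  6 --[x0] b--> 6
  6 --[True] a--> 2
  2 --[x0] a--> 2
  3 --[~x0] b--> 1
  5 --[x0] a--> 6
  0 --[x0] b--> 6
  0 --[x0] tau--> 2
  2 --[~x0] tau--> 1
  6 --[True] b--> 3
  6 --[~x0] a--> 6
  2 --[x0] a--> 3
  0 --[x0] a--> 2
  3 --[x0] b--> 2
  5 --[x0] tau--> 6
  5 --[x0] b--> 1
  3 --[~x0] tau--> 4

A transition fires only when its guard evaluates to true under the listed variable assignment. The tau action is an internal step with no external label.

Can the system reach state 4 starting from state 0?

Guard filter leaves 15 enabled edge(s).
depth 0: {0}
depth 1: {2,6}  cumulative {0,2,6}
depth 2: {3}  cumulative {0,2,3,6}
R = {0,2,3,6}

Answer: UNREACHABLE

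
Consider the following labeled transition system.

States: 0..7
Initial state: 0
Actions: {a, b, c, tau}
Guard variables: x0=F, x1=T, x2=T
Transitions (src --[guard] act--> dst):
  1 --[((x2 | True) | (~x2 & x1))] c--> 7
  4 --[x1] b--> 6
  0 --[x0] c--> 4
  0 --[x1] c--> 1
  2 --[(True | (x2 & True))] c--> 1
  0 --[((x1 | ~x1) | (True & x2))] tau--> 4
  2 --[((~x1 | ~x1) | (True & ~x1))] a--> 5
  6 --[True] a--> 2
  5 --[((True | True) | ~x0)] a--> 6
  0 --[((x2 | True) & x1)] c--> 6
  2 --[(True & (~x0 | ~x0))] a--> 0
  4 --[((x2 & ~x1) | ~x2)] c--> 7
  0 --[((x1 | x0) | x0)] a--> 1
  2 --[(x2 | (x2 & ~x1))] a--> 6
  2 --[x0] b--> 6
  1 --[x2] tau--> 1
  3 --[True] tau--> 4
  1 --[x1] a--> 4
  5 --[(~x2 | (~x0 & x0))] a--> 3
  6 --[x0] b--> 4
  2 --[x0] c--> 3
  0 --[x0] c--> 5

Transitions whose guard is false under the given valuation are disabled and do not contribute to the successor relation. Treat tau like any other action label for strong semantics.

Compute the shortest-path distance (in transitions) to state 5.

Answer: UNREACHABLE

Working:
Layered search for 5:
  Layer 0: {0}
  Layer 1: {1,4,6}
  Layer 2: {2,7}
5 never appears.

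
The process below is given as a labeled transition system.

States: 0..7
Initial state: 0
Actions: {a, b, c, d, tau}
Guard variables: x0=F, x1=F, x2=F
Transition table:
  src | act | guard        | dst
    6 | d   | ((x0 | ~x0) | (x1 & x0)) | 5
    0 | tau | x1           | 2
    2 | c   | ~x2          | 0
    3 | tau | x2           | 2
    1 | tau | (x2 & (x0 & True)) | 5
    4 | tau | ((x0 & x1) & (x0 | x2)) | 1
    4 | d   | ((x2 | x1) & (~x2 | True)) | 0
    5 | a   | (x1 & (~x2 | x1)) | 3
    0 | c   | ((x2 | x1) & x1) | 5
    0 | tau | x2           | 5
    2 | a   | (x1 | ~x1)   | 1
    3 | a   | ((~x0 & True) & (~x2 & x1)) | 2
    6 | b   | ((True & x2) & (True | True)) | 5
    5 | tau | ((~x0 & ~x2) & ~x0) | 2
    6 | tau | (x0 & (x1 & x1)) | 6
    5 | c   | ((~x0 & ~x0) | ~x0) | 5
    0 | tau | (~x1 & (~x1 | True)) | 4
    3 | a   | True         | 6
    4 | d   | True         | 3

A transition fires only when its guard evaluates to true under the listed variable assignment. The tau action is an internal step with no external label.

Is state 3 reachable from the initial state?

Answer: REACHABLE

Trace:
8 transition(s) survive guard evaluation.
depth 0: {0}
depth 1: {4}  cumulative {0,4}
depth 2: {3}  cumulative {0,3,4}
depth 3: {6}  cumulative {0,3,4,6}
depth 4: {5}  cumulative {0,3,4,5,6}
depth 5: {2}  cumulative {0,2,3,4,5,6}
depth 6: {1}  cumulative {0,1,2,3,4,5,6}
Reachable = {0,1,2,3,4,5,6}
trace reaching 3: tau·d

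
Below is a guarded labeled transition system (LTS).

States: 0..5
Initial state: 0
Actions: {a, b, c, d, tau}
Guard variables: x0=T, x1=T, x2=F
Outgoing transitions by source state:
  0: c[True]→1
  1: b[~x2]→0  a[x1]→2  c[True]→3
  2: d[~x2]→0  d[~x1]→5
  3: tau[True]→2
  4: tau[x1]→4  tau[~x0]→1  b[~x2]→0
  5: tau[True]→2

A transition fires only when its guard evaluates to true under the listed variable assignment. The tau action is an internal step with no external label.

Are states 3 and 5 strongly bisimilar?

Answer: BISIMILAR

Trace:
Compute ~ classes (split until stable):
  P[0] = {{0,1,2,3,4,5}}
  P[1] = {{0},{1},{2},{3,5},{4}}
5 equivalence class(es) (converged in 2)
3∈{3,5}, 5∈{3,5}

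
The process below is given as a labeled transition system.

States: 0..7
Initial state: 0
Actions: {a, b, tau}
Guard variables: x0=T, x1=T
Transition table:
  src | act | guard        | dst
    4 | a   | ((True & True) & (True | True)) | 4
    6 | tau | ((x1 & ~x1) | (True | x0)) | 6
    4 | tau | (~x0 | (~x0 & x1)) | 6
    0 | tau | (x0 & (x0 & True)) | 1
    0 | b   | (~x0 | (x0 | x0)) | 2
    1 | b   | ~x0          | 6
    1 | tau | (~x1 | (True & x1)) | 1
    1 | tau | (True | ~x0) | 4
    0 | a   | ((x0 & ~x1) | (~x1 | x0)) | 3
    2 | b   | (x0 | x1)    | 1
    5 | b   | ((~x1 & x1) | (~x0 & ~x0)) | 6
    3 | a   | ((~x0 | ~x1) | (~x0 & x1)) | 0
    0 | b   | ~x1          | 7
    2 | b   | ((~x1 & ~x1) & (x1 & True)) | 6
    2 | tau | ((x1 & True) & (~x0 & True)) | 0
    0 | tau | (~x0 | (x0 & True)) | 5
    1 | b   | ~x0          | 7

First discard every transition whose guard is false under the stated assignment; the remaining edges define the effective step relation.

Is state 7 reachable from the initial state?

Answer: UNREACHABLE

Trace:
Guard filter leaves 9 enabled edge(s).
L0 = {0}
L1 = {1,2,3,5}  total {0,1,2,3,5}
L2 = {4}  total {0,1,2,3,4,5}
R = {0,1,2,3,4,5}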